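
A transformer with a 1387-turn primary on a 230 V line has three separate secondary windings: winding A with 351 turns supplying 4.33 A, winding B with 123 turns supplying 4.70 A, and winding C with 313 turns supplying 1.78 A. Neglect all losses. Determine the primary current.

V_A = 230 × 351/1387 = 58.205 V; V_B = 230 × 123/1387 = 20.397 V; V_C = 230 × 313/1387 = 51.903 V.
P_out = V_A I_A + V_B I_B + V_C I_C = 58.205×4.33 + 20.397×4.70 + 51.903×1.78 = 252.03 + 95.864 + 92.388 = 440.28 W.
Ideal ⇒ P_in = P_out, so I_p = P_out/V_p = 440.28/230 = 1.91 A.

I_p ≈ 1.91 A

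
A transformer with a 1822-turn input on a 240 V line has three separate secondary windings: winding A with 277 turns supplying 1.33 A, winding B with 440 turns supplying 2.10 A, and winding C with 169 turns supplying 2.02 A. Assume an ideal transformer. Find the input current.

I_in ≈ 0.897 A

V_A = 240 × 277/1822 = 36.487 V; V_B = 240 × 440/1822 = 57.958 V; V_C = 240 × 169/1822 = 22.261 V.
P_out = V_A I_A + V_B I_B + V_C I_C = 36.487×1.33 + 57.958×2.10 + 22.261×2.02 = 48.528 + 121.71 + 44.968 = 215.21 W.
Ideal ⇒ P_in = P_out, so I_in = P_out/V_in = 215.21/240 = 0.897 A.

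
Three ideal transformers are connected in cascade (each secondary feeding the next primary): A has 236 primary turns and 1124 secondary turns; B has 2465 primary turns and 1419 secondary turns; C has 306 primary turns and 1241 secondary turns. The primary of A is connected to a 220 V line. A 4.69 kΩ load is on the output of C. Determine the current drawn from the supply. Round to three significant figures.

I_supply ≈ 5.80 A

Secondary of A: V = 220.00 × 1124/236 = 1047.8 V.
Secondary of B: V = 1047.8 × 1419/2465 = 603.17 V.
Secondary of C: V = 603.17 × 1241/306 = 2446.2 V.
I_load = 2446.2/4690 = 0.52158 A, so P_out = 2446.2 × 0.52158 = 1275.9 W.
All ideal ⇒ P_in = P_out, so I_supply = 1275.9/220 = 5.80 A.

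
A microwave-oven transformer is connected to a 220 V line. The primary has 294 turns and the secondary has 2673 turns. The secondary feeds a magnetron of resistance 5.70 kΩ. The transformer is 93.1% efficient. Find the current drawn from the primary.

V_s = 220 × 2673/294 = 2000.2 V.
I_s = V_s/R = 2000.2/5700 = 0.35091 A.
P_out = V_s I_s = 2000.2 × 0.35091 = 701.90 W.
P_in = P_out/η = 701.90/0.931 = 753.92 W.
I_p = P_in/V_p = 753.92/220 = 3.43 A.

I_p ≈ 3.43 A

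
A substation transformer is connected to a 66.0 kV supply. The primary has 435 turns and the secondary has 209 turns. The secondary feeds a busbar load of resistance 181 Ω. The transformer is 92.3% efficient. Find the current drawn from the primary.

I_p ≈ 91.2 A

V_s = 66000 × 209/435 = 31710 V.
I_s = V_s/R = 31710/181 = 175.20 A.
P_out = V_s I_s = 31710 × 175.20 = 5.5555×10^6 W.
P_in = P_out/η = 5.5555×10^6/0.923 = 6.0190×10^6 W.
I_p = P_in/V_p = 6.0190×10^6/66000 = 91.2 A.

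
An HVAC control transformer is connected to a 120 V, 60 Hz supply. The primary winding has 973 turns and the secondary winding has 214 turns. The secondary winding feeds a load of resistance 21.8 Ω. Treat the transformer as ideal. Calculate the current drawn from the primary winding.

I_p ≈ 0.266 A

V_s = V_p × N_s/N_p = 120 × 214/973 = 26.393 V.
I_s = V_s/R = 26.393/21.8 = 1.2107 A.
For an ideal transformer I_p N_p = I_s N_s, so I_p = 1.2107 × 214/973 = 0.266 A.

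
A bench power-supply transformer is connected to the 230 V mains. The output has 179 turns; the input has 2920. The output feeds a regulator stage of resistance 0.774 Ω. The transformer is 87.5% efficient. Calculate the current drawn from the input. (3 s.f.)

I_in ≈ 1.28 A

V_out = 230 × 179/2920 = 14.099 V.
I_out = V_out/R = 14.099/0.774 = 18.216 A.
P_out = V_out I_out = 14.099 × 18.216 = 256.84 W.
P_in = P_out/η = 256.84/0.875 = 293.53 W.
I_in = P_in/V_in = 293.53/230 = 1.28 A.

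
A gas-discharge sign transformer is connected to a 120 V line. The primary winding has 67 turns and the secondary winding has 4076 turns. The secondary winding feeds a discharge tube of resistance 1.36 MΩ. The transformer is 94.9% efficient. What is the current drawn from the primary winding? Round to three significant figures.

I_p ≈ 0.344 A

V_s = 120 × 4076/67 = 7300.3 V.
I_s = V_s/R = 7300.3/(1.36×10^6) = 0.0053679 A.
P_out = V_s I_s = 7300.3 × 0.0053679 = 39.187 W.
P_in = P_out/η = 39.187/0.949 = 41.293 W.
I_p = P_in/V_p = 41.293/120 = 0.344 A.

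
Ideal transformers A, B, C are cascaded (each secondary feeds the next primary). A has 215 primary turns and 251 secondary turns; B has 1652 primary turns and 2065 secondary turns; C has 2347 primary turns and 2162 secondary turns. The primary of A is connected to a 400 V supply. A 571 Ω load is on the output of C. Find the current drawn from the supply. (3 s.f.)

Secondary of A: V = 400.00 × 251/215 = 466.98 V.
Secondary of B: V = 466.98 × 2065/1652 = 583.72 V.
Secondary of C: V = 583.72 × 2162/2347 = 537.71 V.
I_load = 537.71/571 = 0.94170 A, so P_out = 537.71 × 0.94170 = 506.36 W.
All ideal ⇒ P_in = P_out, so I_supply = 506.36/400 = 1.27 A.

I_supply ≈ 1.27 A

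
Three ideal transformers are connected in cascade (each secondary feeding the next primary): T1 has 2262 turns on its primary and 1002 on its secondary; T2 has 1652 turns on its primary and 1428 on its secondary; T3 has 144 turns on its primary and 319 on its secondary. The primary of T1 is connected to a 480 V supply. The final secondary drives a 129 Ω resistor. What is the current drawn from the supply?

I_supply ≈ 2.68 A

Secondary of T1: V = 480.00 × 1002/2262 = 212.63 V.
Secondary of T2: V = 212.63 × 1428/1652 = 183.80 V.
Secondary of T3: V = 183.80 × 319/144 = 407.16 V.
I_load = 407.16/129 = 3.1563 A, so P_out = 407.16 × 3.1563 = 1285.1 W.
All ideal ⇒ P_in = P_out, so I_supply = 1285.1/480 = 2.68 A.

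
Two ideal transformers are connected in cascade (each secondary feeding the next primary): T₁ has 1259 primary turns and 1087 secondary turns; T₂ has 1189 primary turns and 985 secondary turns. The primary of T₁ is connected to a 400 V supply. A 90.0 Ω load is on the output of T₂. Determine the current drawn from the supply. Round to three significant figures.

After T₁: V = 400.00 × 1087/1259 = 345.35 V.
After T₂: V = 345.35 × 985/1189 = 286.10 V.
I_load = 286.10/90.0 = 3.1789 A, so P_out = 286.10 × 3.1789 = 909.48 W.
All ideal ⇒ P_in = P_out, so I_supply = 909.48/400 = 2.27 A.

I_supply ≈ 2.27 A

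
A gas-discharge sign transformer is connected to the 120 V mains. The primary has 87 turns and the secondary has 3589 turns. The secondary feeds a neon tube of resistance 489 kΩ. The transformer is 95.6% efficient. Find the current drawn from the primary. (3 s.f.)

I_p ≈ 0.437 A

V_s = 120 × 3589/87 = 4950.3 V.
I_s = V_s/R = 4950.3/489000 = 0.010123 A.
P_out = V_s I_s = 4950.3 × 0.010123 = 50.114 W.
P_in = P_out/η = 50.114/0.956 = 52.421 W.
I_p = P_in/V_p = 52.421/120 = 0.437 A.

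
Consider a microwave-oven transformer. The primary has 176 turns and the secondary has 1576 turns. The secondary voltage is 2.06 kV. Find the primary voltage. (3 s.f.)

V_p ≈ 230 V

V_p/V_s = N_p/N_s, so V_p = 2060 × 176/1576 = 230 V.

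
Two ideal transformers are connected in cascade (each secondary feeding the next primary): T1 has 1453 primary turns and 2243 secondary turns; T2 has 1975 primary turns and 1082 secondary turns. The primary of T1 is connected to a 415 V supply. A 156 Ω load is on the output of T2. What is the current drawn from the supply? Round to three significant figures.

After T1: V = 415.00 × 2243/1453 = 640.64 V.
After T2: V = 640.64 × 1082/1975 = 350.97 V.
I_load = 350.97/156 = 2.2498 A, so P_out = 350.97 × 2.2498 = 789.62 W.
All ideal ⇒ P_in = P_out, so I_supply = 789.62/415 = 1.90 A.

I_supply ≈ 1.90 A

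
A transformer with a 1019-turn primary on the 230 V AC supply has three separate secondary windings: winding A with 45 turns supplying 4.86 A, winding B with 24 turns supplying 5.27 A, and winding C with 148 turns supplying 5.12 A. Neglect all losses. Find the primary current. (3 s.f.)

V_A = 230 × 45/1019 = 10.157 V; V_B = 230 × 24/1019 = 5.4171 V; V_C = 230 × 148/1019 = 33.405 V.
P_out = V_A I_A + V_B I_B + V_C I_C = 10.157×4.86 + 5.4171×5.27 + 33.405×5.12 = 49.363 + 28.548 + 171.04 = 248.95 W.
Ideal ⇒ P_in = P_out, so I_p = P_out/V_p = 248.95/230 = 1.08 A.

I_p ≈ 1.08 A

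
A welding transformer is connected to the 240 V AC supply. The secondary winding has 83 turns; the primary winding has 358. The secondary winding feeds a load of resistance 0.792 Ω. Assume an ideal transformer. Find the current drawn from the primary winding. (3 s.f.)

V_s = V_p × N_s/N_p = 240 × 83/358 = 55.642 V.
I_s = V_s/R = 55.642/0.792 = 70.256 A.
For an ideal transformer I_p N_p = I_s N_s, so I_p = 70.256 × 83/358 = 16.3 A.

I_p ≈ 16.3 A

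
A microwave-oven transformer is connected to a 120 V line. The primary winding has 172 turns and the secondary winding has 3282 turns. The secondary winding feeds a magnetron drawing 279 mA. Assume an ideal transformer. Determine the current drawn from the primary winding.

I_p ≈ 5.32 A

For an ideal transformer I_p N_p = I_s N_s, so I_p = 0.279 × 3282/172 = 5.32 A.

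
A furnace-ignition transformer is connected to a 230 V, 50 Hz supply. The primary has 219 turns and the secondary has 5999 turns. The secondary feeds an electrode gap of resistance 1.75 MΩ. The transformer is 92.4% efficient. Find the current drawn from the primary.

V_s = 230 × 5999/219 = 6300.3 V.
I_s = V_s/R = 6300.3/(1.75×10^6) = 0.0036002 A.
P_out = V_s I_s = 6300.3 × 0.0036002 = 22.682 W.
P_in = P_out/η = 22.682/0.924 = 24.548 W.
I_p = P_in/V_p = 24.548/230 = 0.107 A.

I_p ≈ 0.107 A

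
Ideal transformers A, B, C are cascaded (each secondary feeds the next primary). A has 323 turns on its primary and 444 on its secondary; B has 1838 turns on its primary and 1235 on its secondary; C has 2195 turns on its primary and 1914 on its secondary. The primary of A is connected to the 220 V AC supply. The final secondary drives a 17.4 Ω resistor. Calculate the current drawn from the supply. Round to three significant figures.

Secondary of A: V = 220.00 × 444/323 = 302.41 V.
Secondary of B: V = 302.41 × 1235/1838 = 203.20 V.
Secondary of C: V = 203.20 × 1914/2195 = 177.19 V.
I_load = 177.19/17.4 = 10.183 A, so P_out = 177.19 × 10.183 = 1804.3 W.
All ideal ⇒ P_in = P_out, so I_supply = 1804.3/220 = 8.20 A.

I_supply ≈ 8.20 A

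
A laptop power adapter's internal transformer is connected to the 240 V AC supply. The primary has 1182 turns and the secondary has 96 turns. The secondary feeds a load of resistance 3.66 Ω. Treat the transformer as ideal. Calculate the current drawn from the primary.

I_p ≈ 0.433 A

V_s = V_p × N_s/N_p = 240 × 96/1182 = 19.492 V.
I_s = V_s/R = 19.492/3.66 = 5.3258 A.
For an ideal transformer I_p N_p = I_s N_s, so I_p = 5.3258 × 96/1182 = 0.433 A.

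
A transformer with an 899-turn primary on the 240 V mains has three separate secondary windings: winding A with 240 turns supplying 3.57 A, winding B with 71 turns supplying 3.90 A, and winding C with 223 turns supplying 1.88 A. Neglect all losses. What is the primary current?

V_A = 240 × 240/899 = 64.071 V; V_B = 240 × 71/899 = 18.954 V; V_C = 240 × 223/899 = 59.533 V.
P_out = V_A I_A + V_B I_B + V_C I_C = 64.071×3.57 + 18.954×3.90 + 59.533×1.88 = 228.73 + 73.922 + 111.92 = 414.58 W.
Ideal ⇒ P_in = P_out, so I_p = P_out/V_p = 414.58/240 = 1.73 A.

I_p ≈ 1.73 A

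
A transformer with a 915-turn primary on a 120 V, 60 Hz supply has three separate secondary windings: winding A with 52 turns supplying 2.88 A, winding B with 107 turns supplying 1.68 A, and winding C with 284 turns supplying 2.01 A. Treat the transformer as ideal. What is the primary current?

I_p ≈ 0.984 A

V_A = 120 × 52/915 = 6.8197 V; V_B = 120 × 107/915 = 14.033 V; V_C = 120 × 284/915 = 37.246 V.
P_out = V_A I_A + V_B I_B + V_C I_C = 6.8197×2.88 + 14.033×1.68 + 37.246×2.01 = 19.641 + 23.575 + 74.864 = 118.08 W.
Ideal ⇒ P_in = P_out, so I_p = P_out/V_p = 118.08/120 = 0.984 A.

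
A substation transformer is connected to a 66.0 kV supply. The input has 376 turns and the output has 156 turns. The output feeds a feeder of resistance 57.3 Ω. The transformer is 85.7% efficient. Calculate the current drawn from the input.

I_in ≈ 231 A

V_out = 66000 × 156/376 = 27383 V.
I_out = V_out/R = 27383/57.3 = 477.89 A.
P_out = V_out I_out = 27383 × 477.89 = 1.3086×10^7 W.
P_in = P_out/η = 1.3086×10^7/0.857 = 1.5270×10^7 W.
I_in = P_in/V_in = 1.5270×10^7/66000 = 231 A.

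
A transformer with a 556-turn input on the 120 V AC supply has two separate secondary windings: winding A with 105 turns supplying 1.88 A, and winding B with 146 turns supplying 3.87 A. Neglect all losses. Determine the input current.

V_A = 120 × 105/556 = 22.662 V; V_B = 120 × 146/556 = 31.511 V.
P_out = V_A I_A + V_B I_B = 22.662×1.88 + 31.511×3.87 = 42.604 + 121.95 = 164.55 W.
Ideal ⇒ P_in = P_out, so I_in = P_out/V_in = 164.55/120 = 1.37 A.

I_in ≈ 1.37 A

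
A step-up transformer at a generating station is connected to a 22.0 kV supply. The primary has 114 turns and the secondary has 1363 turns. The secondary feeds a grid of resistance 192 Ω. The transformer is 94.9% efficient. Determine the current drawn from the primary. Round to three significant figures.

I_p ≈ 17300 A

V_s = 22000 × 1363/114 = 263040 V.
I_s = V_s/R = 263040/192 = 1370.0 A.
P_out = V_s I_s = 263040 × 1370.0 = 3.6035×10^8 W.
P_in = P_out/η = 3.6035×10^8/0.949 = 3.7972×10^8 W.
I_p = P_in/V_p = 3.7972×10^8/22000 = 17300 A.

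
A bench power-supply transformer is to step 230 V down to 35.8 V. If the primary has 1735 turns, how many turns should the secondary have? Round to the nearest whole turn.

N_s/N_p = V_s/V_p, so N_s = 1735 × 35.8/230 = 270.1 ≈ 270 turns.

N_s = 270 turns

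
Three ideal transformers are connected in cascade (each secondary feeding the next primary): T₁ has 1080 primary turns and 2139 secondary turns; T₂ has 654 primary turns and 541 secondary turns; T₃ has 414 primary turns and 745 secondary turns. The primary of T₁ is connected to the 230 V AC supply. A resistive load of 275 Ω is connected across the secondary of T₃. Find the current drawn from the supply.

I_supply ≈ 7.27 A

After T₁: V = 230.00 × 2139/1080 = 455.53 V.
After T₂: V = 455.53 × 541/654 = 376.82 V.
After T₃: V = 376.82 × 745/414 = 678.09 V.
I_load = 678.09/275 = 2.4658 A, so P_out = 678.09 × 2.4658 = 1672.0 W.
All ideal ⇒ P_in = P_out, so I_supply = 1672.0/230 = 7.27 A.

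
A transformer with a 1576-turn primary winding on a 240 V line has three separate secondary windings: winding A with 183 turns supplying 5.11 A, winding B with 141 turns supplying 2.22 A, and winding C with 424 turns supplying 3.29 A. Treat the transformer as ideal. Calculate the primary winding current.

I_p ≈ 1.68 A

V_A = 240 × 183/1576 = 27.868 V; V_B = 240 × 141/1576 = 21.472 V; V_C = 240 × 424/1576 = 64.569 V.
P_out = V_A I_A + V_B I_B + V_C I_C = 27.868×5.11 + 21.472×2.22 + 64.569×3.29 = 142.41 + 47.668 + 212.43 = 402.50 W.
Ideal ⇒ P_in = P_out, so I_p = P_out/V_p = 402.50/240 = 1.68 A.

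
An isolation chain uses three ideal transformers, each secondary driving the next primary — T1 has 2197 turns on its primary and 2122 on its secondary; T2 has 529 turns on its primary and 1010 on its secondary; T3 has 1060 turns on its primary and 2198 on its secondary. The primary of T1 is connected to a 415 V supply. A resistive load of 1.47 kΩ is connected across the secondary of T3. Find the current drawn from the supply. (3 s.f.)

I_supply ≈ 4.13 A

After T1: V = 415.00 × 2122/2197 = 400.83 V.
After T2: V = 400.83 × 1010/529 = 765.30 V.
After T3: V = 765.30 × 2198/1060 = 1586.9 V.
I_load = 1586.9/1470 = 1.0795 A, so P_out = 1586.9 × 1.0795 = 1713.1 W.
All ideal ⇒ P_in = P_out, so I_supply = 1713.1/415 = 4.13 A.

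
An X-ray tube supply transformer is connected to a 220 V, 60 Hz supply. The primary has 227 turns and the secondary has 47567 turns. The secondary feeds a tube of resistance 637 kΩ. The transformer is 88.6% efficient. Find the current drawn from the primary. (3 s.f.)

V_s = 220 × 47567/227 = 46100 V.
I_s = V_s/R = 46100/637000 = 0.072371 A.
P_out = V_s I_s = 46100 × 0.072371 = 3336.3 W.
P_in = P_out/η = 3336.3/0.886 = 3765.6 W.
I_p = P_in/V_p = 3765.6/220 = 17.1 A.

I_p ≈ 17.1 A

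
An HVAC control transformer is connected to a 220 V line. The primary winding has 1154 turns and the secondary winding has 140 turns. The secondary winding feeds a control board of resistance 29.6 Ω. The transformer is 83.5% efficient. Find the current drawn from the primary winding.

I_p ≈ 0.131 A

V_s = 220 × 140/1154 = 26.690 V.
I_s = V_s/R = 26.690/29.6 = 0.90168 A.
P_out = V_s I_s = 26.690 × 0.90168 = 24.066 W.
P_in = P_out/η = 24.066/0.835 = 28.821 W.
I_p = P_in/V_p = 28.821/220 = 0.131 A.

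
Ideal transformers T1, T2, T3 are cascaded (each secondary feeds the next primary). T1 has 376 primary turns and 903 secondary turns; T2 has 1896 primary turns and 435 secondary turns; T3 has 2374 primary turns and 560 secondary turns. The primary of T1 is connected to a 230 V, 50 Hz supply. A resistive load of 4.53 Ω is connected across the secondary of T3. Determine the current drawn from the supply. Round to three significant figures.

I_supply ≈ 0.858 A

After T1: V = 230.00 × 903/376 = 552.37 V.
After T2: V = 552.37 × 435/1896 = 126.73 V.
After T3: V = 126.73 × 560/2374 = 29.894 V.
I_load = 29.894/4.53 = 6.5991 A, so P_out = 29.894 × 6.5991 = 197.28 W.
All ideal ⇒ P_in = P_out, so I_supply = 197.28/230 = 0.858 A.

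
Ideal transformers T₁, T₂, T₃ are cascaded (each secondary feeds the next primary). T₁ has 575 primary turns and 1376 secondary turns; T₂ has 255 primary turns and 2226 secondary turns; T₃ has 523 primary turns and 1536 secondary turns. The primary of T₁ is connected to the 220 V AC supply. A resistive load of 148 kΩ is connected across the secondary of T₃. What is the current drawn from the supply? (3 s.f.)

I_supply ≈ 5.60 A

Secondary of T₁: V = 220.00 × 1376/575 = 526.47 V.
Secondary of T₂: V = 526.47 × 2226/255 = 4595.8 V.
Secondary of T₃: V = 4595.8 × 1536/523 = 13497 V.
I_load = 13497/148000 = 0.091198 A, so P_out = 13497 × 0.091198 = 1230.9 W.
All ideal ⇒ P_in = P_out, so I_supply = 1230.9/220 = 5.60 A.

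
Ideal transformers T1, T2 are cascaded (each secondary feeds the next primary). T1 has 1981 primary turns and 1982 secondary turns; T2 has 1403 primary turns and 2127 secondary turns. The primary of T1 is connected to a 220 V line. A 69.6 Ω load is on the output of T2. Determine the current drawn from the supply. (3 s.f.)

After T1: V = 220.00 × 1982/1981 = 220.11 V.
After T2: V = 220.11 × 2127/1403 = 333.70 V.
I_load = 333.70/69.6 = 4.7945 A, so P_out = 333.70 × 4.7945 = 1599.9 W.
All ideal ⇒ P_in = P_out, so I_supply = 1599.9/220 = 7.27 A.

I_supply ≈ 7.27 A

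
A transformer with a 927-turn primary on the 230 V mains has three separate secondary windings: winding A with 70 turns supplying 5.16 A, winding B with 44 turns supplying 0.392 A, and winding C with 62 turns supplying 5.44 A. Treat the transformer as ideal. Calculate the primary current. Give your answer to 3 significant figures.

I_p ≈ 0.772 A

V_A = 230 × 70/927 = 17.368 V; V_B = 230 × 44/927 = 10.917 V; V_C = 230 × 62/927 = 15.383 V.
P_out = V_A I_A + V_B I_B + V_C I_C = 17.368×5.16 + 10.917×0.392 + 15.383×5.44 = 89.618 + 4.2794 + 83.683 = 177.58 W.
Ideal ⇒ P_in = P_out, so I_p = P_out/V_p = 177.58/230 = 0.772 A.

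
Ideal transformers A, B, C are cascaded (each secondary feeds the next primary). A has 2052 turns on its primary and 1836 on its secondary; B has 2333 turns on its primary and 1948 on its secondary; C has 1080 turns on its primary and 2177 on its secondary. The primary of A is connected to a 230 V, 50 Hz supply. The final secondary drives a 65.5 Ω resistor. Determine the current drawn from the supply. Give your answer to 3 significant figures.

After A: V = 230.00 × 1836/2052 = 205.79 V.
After B: V = 205.79 × 1948/2333 = 171.83 V.
After C: V = 171.83 × 2177/1080 = 346.36 V.
I_load = 346.36/65.5 = 5.2880 A, so P_out = 346.36 × 5.2880 = 1831.6 W.
All ideal ⇒ P_in = P_out, so I_supply = 1831.6/230 = 7.96 A.

I_supply ≈ 7.96 A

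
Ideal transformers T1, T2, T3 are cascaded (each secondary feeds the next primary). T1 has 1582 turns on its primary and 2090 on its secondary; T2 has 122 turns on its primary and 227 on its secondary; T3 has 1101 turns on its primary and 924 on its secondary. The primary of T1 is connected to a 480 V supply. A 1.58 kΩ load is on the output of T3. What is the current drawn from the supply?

I_supply ≈ 1.29 A

Secondary of T1: V = 480.00 × 2090/1582 = 634.13 V.
Secondary of T2: V = 634.13 × 227/122 = 1179.9 V.
Secondary of T3: V = 1179.9 × 924/1101 = 990.22 V.
I_load = 990.22/1580 = 0.62672 A, so P_out = 990.22 × 0.62672 = 620.59 W.
All ideal ⇒ P_in = P_out, so I_supply = 620.59/480 = 1.29 A.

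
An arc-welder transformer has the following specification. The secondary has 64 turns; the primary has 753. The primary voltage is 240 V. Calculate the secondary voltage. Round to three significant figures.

V_s/V_p = N_s/N_p, so V_s = 240 × 64/753 = 20.4 V.

V_s ≈ 20.4 V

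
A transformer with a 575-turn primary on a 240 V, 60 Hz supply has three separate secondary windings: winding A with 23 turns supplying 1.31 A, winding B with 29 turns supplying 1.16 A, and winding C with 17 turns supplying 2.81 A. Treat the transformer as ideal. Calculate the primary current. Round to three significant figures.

V_A = 240 × 23/575 = 9.6000 V; V_B = 240 × 29/575 = 12.104 V; V_C = 240 × 17/575 = 7.0957 V.
P_out = V_A I_A + V_B I_B + V_C I_C = 9.6000×1.31 + 12.104×1.16 + 7.0957×2.81 = 12.576 + 14.041 + 19.939 = 46.556 W.
Ideal ⇒ P_in = P_out, so I_p = P_out/V_p = 46.556/240 = 0.194 A.

I_p ≈ 0.194 A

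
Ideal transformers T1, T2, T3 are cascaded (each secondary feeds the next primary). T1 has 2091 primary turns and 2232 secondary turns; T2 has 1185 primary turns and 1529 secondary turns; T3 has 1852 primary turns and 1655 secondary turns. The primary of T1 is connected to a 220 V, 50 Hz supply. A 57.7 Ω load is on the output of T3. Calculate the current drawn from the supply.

I_supply ≈ 5.78 A

After T1: V = 220.00 × 2232/2091 = 234.84 V.
After T2: V = 234.84 × 1529/1185 = 303.01 V.
After T3: V = 303.01 × 1655/1852 = 270.78 V.
I_load = 270.78/57.7 = 4.6928 A, so P_out = 270.78 × 4.6928 = 1270.7 W.
All ideal ⇒ P_in = P_out, so I_supply = 1270.7/220 = 5.78 A.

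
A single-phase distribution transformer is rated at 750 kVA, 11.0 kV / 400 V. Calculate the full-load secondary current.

I_s ≈ 1880 A

I_s = S/V_s = 750000/400 = 1880 A.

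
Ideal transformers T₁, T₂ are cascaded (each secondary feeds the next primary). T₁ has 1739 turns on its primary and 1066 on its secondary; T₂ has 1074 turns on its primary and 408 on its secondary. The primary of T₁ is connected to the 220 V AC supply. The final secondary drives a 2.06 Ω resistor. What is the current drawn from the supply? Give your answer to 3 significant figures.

Secondary of T₁: V = 220.00 × 1066/1739 = 134.86 V.
Secondary of T₂: V = 134.86 × 408/1074 = 51.231 V.
I_load = 51.231/2.06 = 24.870 A, so P_out = 51.231 × 24.870 = 1274.1 W.
All ideal ⇒ P_in = P_out, so I_supply = 1274.1/220 = 5.79 A.

I_supply ≈ 5.79 A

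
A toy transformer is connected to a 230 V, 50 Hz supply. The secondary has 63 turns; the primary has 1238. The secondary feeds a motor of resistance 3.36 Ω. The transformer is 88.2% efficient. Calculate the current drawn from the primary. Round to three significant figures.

I_p ≈ 0.201 A

V_s = 230 × 63/1238 = 11.704 V.
I_s = V_s/R = 11.704/3.36 = 3.4834 A.
P_out = V_s I_s = 11.704 × 3.4834 = 40.771 W.
P_in = P_out/η = 40.771/0.882 = 46.226 W.
I_p = P_in/V_p = 46.226/230 = 0.201 A.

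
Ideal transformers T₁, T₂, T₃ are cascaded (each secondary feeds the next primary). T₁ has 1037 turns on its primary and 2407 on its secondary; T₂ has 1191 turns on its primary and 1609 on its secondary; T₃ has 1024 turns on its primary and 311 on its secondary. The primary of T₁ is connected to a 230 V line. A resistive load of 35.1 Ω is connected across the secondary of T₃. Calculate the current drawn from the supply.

I_supply ≈ 5.94 A

Secondary of T₁: V = 230.00 × 2407/1037 = 533.86 V.
Secondary of T₂: V = 533.86 × 1609/1191 = 721.22 V.
Secondary of T₃: V = 721.22 × 311/1024 = 219.04 V.
I_load = 219.04/35.1 = 6.2405 A, so P_out = 219.04 × 6.2405 = 1367.0 W.
All ideal ⇒ P_in = P_out, so I_supply = 1367.0/230 = 5.94 A.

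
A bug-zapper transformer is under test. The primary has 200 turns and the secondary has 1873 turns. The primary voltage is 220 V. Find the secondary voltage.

V_s/V_p = N_s/N_p, so V_s = 220 × 1873/200 = 2060 V.

V_s ≈ 2060 V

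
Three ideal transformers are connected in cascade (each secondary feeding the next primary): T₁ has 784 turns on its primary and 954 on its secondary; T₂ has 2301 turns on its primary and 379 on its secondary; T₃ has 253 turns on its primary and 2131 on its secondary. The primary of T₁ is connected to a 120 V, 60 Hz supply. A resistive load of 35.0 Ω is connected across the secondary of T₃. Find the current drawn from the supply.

I_supply ≈ 9.77 A

Secondary of T₁: V = 120.00 × 954/784 = 146.02 V.
Secondary of T₂: V = 146.02 × 379/2301 = 24.051 V.
Secondary of T₃: V = 24.051 × 2131/253 = 202.58 V.
I_load = 202.58/35.0 = 5.7880 A, so P_out = 202.58 × 5.7880 = 1172.5 W.
All ideal ⇒ P_in = P_out, so I_supply = 1172.5/120 = 9.77 A.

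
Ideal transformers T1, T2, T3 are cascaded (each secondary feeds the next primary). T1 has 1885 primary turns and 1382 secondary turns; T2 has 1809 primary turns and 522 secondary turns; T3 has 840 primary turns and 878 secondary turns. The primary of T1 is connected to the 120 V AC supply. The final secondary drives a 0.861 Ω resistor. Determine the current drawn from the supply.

I_supply ≈ 6.81 A

After T1: V = 120.00 × 1382/1885 = 87.979 V.
After T2: V = 87.979 × 522/1809 = 25.387 V.
After T3: V = 25.387 × 878/840 = 26.535 V.
I_load = 26.535/0.861 = 30.819 A, so P_out = 26.535 × 30.819 = 817.80 W.
All ideal ⇒ P_in = P_out, so I_supply = 817.80/120 = 6.81 A.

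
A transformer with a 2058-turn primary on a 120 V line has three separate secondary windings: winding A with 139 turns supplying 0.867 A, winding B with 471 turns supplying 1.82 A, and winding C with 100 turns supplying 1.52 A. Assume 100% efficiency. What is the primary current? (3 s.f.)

V_A = 120 × 139/2058 = 8.1050 V; V_B = 120 × 471/2058 = 27.464 V; V_C = 120 × 100/2058 = 5.8309 V.
P_out = V_A I_A + V_B I_B + V_C I_C = 8.1050×0.867 + 27.464×1.82 + 5.8309×1.52 = 7.0270 + 49.984 + 8.8630 = 65.874 W.
Ideal ⇒ P_in = P_out, so I_p = P_out/V_p = 65.874/120 = 0.549 A.

I_p ≈ 0.549 A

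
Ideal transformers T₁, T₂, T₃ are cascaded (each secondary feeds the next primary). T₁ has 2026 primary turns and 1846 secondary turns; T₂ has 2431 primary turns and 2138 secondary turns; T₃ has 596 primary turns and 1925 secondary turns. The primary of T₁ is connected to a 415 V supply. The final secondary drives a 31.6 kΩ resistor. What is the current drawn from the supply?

I_supply ≈ 0.0880 A

Secondary of T₁: V = 415.00 × 1846/2026 = 378.13 V.
Secondary of T₂: V = 378.13 × 2138/2431 = 332.55 V.
Secondary of T₃: V = 332.55 × 1925/596 = 1074.1 V.
I_load = 1074.1/31600 = 0.033991 A, so P_out = 1074.1 × 0.033991 = 36.510 W.
All ideal ⇒ P_in = P_out, so I_supply = 36.510/415 = 0.0880 A.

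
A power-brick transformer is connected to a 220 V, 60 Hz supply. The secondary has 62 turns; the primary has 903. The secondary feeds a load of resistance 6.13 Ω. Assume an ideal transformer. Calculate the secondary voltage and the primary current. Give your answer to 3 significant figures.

V_s = V_p × N_s/N_p = 220 × 62/903 = 15.105 V.
I_s = V_s/R = 15.105/6.13 = 2.4641 A.
I_p = I_s × N_s/N_p = 2.4641 × 62/903 = 0.169 A.

V_s ≈ 15.1 V, I_p ≈ 0.169 A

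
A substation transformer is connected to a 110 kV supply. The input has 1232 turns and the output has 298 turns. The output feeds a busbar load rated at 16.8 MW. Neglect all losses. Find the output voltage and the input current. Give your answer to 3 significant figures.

V_out ≈ 26600 V, I_in ≈ 153 A

V_out = V_in × N_out/N_in = 110000 × 298/1232 = 26607 V.
I_out = P/V_out = 1.68×10^7/26607 = 631.41 A.
I_in = I_out × N_out/N_in = 631.41 × 298/1232 = 153 A.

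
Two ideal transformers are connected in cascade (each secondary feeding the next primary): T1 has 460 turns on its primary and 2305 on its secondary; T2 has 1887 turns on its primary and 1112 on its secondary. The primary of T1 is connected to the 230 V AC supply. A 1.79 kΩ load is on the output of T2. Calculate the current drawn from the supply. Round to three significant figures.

After T1: V = 230.00 × 2305/460 = 1152.5 V.
After T2: V = 1152.5 × 1112/1887 = 679.16 V.
I_load = 679.16/1790 = 0.37942 A, so P_out = 679.16 × 0.37942 = 257.69 W.
All ideal ⇒ P_in = P_out, so I_supply = 257.69/230 = 1.12 A.

I_supply ≈ 1.12 A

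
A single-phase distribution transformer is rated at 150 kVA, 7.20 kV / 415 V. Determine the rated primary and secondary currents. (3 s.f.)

I_p = S/V_p = 150000/7200 = 20.8 A.
I_s = S/V_s = 150000/415 = 361 A.

I_p ≈ 20.8 A, I_s ≈ 361 A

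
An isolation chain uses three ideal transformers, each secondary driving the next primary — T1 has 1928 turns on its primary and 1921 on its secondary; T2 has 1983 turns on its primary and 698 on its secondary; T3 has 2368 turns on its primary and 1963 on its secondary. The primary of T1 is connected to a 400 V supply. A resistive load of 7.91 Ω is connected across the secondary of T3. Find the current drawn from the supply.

Secondary of T1: V = 400.00 × 1921/1928 = 398.55 V.
Secondary of T2: V = 398.55 × 698/1983 = 140.29 V.
Secondary of T3: V = 140.29 × 1963/2368 = 116.29 V.
I_load = 116.29/7.91 = 14.702 A, so P_out = 116.29 × 14.702 = 1709.7 W.
All ideal ⇒ P_in = P_out, so I_supply = 1709.7/400 = 4.27 A.

I_supply ≈ 4.27 A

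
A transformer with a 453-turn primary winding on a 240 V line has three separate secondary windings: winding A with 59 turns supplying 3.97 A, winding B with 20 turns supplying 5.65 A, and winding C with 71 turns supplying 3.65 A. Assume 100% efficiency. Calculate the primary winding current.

V_A = 240 × 59/453 = 31.258 V; V_B = 240 × 20/453 = 10.596 V; V_C = 240 × 71/453 = 37.616 V.
P_out = V_A I_A + V_B I_B + V_C I_C = 31.258×3.97 + 10.596×5.65 + 37.616×3.65 = 124.10 + 59.868 + 137.30 = 321.26 W.
Ideal ⇒ P_in = P_out, so I_p = P_out/V_p = 321.26/240 = 1.34 A.

I_p ≈ 1.34 A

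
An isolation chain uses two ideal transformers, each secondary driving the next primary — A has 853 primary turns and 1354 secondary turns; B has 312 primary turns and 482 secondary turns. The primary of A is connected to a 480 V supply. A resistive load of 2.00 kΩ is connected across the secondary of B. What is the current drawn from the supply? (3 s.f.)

I_supply ≈ 1.44 A

After A: V = 480.00 × 1354/853 = 761.92 V.
After B: V = 761.92 × 482/312 = 1177.1 V.
I_load = 1177.1/2000 = 0.58854 A, so P_out = 1177.1 × 0.58854 = 692.75 W.
All ideal ⇒ P_in = P_out, so I_supply = 692.75/480 = 1.44 A.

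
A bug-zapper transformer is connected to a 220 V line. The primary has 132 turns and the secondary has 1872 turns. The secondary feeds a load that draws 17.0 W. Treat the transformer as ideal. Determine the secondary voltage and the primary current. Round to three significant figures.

V_s ≈ 3120 V, I_p ≈ 0.0773 A

V_s = V_p × N_s/N_p = 220 × 1872/132 = 3120.0 V.
I_s = P/V_s = 17.0/3120.0 = 0.0054487 A.
I_p = I_s × N_s/N_p = 0.0054487 × 1872/132 = 0.0773 A.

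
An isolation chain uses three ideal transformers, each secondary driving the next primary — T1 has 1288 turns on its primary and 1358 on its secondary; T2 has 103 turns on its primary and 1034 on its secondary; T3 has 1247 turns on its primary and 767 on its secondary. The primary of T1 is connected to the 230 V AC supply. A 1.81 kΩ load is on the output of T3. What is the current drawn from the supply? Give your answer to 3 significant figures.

I_supply ≈ 5.39 A

After T1: V = 230.00 × 1358/1288 = 242.50 V.
After T2: V = 242.50 × 1034/103 = 2434.4 V.
After T3: V = 2434.4 × 767/1247 = 1497.4 V.
I_load = 1497.4/1810 = 0.82727 A, so P_out = 1497.4 × 0.82727 = 1238.7 W.
All ideal ⇒ P_in = P_out, so I_supply = 1238.7/230 = 5.39 A.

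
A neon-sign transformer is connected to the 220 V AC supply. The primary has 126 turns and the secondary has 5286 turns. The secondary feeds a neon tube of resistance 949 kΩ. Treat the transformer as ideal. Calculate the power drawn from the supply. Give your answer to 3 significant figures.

V_s = V_p × N_s/N_p = 220 × 5286/126 = 9229.5 V.
I_s = V_s/R = 9229.5/949000 = 0.0097255 A.
I_p = I_s × N_s/N_p = 0.0097255 × 5286/126 = 0.40801 A.
P = V_p I_p = 220 × 0.40801 = 89.8 W.

P ≈ 89.8 W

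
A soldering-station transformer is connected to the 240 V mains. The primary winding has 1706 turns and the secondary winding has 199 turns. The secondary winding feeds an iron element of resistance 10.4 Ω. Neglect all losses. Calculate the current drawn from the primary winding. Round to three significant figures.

I_p ≈ 0.314 A

V_s = V_p × N_s/N_p = 240 × 199/1706 = 27.995 V.
I_s = V_s/R = 27.995/10.4 = 2.6919 A.
For an ideal transformer I_p N_p = I_s N_s, so I_p = 2.6919 × 199/1706 = 0.314 A.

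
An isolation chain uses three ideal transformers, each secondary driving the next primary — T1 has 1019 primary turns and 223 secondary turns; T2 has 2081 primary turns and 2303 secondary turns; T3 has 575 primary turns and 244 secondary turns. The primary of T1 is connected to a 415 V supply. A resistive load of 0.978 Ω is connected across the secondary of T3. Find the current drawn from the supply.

I_supply ≈ 4.48 A

After T1: V = 415.00 × 223/1019 = 90.819 V.
After T2: V = 90.819 × 2303/2081 = 100.51 V.
After T3: V = 100.51 × 244/575 = 42.650 V.
I_load = 42.650/0.978 = 43.610 A, so P_out = 42.650 × 43.610 = 1860.0 W.
All ideal ⇒ P_in = P_out, so I_supply = 1860.0/415 = 4.48 A.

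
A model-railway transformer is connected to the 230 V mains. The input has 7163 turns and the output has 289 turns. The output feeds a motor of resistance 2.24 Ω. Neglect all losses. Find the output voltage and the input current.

V_out = V_in × N_out/N_in = 230 × 289/7163 = 9.2796 V.
I_out = V_out/R = 9.2796/2.24 = 4.1427 A.
I_in = I_out × N_out/N_in = 4.1427 × 289/7163 = 0.167 A.

V_out ≈ 9.28 V, I_in ≈ 0.167 A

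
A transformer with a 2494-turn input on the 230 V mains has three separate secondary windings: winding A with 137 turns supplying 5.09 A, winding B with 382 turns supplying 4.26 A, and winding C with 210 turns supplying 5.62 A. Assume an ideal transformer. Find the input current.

I_in ≈ 1.41 A

V_A = 230 × 137/2494 = 12.634 V; V_B = 230 × 382/2494 = 35.229 V; V_C = 230 × 210/2494 = 19.366 V.
P_out = V_A I_A + V_B I_B + V_C I_C = 12.634×5.09 + 35.229×4.26 + 19.366×5.62 = 64.309 + 150.07 + 108.84 = 323.22 W.
Ideal ⇒ P_in = P_out, so I_in = P_out/V_in = 323.22/230 = 1.41 A.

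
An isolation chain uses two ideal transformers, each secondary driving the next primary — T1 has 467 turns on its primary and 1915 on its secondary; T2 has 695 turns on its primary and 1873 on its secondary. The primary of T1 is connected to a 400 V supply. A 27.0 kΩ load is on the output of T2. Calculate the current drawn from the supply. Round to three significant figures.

Secondary of T1: V = 400.00 × 1915/467 = 1640.3 V.
Secondary of T2: V = 1640.3 × 1873/695 = 4420.4 V.
I_load = 4420.4/27000 = 0.16372 A, so P_out = 4420.4 × 0.16372 = 723.71 W.
All ideal ⇒ P_in = P_out, so I_supply = 723.71/400 = 1.81 A.

I_supply ≈ 1.81 A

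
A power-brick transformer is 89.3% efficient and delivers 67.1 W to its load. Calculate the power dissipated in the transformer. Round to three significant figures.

P_in = P_out/η = 67.1/0.893 = 75.1400 W.
P_loss = P_in − P_out = 75.1400 − 67.1 = 8.04 W.

P_loss ≈ 8.04 W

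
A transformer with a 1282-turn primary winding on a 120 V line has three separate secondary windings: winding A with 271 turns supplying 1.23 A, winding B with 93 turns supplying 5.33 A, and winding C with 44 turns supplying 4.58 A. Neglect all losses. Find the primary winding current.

V_A = 120 × 271/1282 = 25.367 V; V_B = 120 × 93/1282 = 8.7051 V; V_C = 120 × 44/1282 = 4.1186 V.
P_out = V_A I_A + V_B I_B + V_C I_C = 25.367×1.23 + 8.7051×5.33 + 4.1186×4.58 = 31.201 + 46.398 + 18.863 = 96.462 W.
Ideal ⇒ P_in = P_out, so I_p = P_out/V_p = 96.462/120 = 0.804 A.

I_p ≈ 0.804 A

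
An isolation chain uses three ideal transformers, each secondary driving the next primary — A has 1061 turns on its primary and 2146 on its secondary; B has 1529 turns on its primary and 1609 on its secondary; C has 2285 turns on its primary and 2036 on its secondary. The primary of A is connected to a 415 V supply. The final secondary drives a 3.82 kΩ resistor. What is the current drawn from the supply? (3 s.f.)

Secondary of A: V = 415.00 × 2146/1061 = 839.39 V.
Secondary of B: V = 839.39 × 1609/1529 = 883.31 V.
Secondary of C: V = 883.31 × 2036/2285 = 787.05 V.
I_load = 787.05/3820 = 0.20603 A, so P_out = 787.05 × 0.20603 = 162.16 W.
All ideal ⇒ P_in = P_out, so I_supply = 162.16/415 = 0.391 A.

I_supply ≈ 0.391 A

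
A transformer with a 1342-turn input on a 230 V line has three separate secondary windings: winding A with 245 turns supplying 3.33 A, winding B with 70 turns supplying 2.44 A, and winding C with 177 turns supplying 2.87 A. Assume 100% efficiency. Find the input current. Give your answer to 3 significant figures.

I_in ≈ 1.11 A

V_A = 230 × 245/1342 = 41.990 V; V_B = 230 × 70/1342 = 11.997 V; V_C = 230 × 177/1342 = 30.335 V.
P_out = V_A I_A + V_B I_B + V_C I_C = 41.990×3.33 + 11.997×2.44 + 30.335×2.87 = 139.83 + 29.273 + 87.062 = 256.16 W.
Ideal ⇒ P_in = P_out, so I_in = P_out/V_in = 256.16/230 = 1.11 A.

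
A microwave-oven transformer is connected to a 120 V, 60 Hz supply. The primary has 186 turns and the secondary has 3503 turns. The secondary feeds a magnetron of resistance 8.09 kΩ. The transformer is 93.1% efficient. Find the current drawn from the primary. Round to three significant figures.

V_s = 120 × 3503/186 = 2260.0 V.
I_s = V_s/R = 2260.0/8090 = 0.27936 A.
P_out = V_s I_s = 2260.0 × 0.27936 = 631.35 W.
P_in = P_out/η = 631.35/0.931 = 678.14 W.
I_p = P_in/V_p = 678.14/120 = 5.65 A.

I_p ≈ 5.65 A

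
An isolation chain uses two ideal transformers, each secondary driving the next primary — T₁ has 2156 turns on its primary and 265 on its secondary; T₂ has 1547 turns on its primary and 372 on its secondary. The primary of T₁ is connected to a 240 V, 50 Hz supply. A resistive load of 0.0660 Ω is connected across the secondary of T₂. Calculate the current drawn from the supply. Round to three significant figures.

After T₁: V = 240.00 × 265/2156 = 29.499 V.
After T₂: V = 29.499 × 372/1547 = 7.0935 V.
I_load = 7.0935/0.0660 = 107.48 A, so P_out = 7.0935 × 107.48 = 762.39 W.
All ideal ⇒ P_in = P_out, so I_supply = 762.39/240 = 3.18 A.

I_supply ≈ 3.18 A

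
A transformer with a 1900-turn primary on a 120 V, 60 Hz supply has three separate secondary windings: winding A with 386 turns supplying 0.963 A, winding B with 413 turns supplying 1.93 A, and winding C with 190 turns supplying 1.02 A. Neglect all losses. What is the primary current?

I_p ≈ 0.717 A

V_A = 120 × 386/1900 = 24.379 V; V_B = 120 × 413/1900 = 26.084 V; V_C = 120 × 190/1900 = 12.000 V.
P_out = V_A I_A + V_B I_B + V_C I_C = 24.379×0.963 + 26.084×1.93 + 12.000×1.02 = 23.477 + 50.343 + 12.240 = 86.059 W.
Ideal ⇒ P_in = P_out, so I_p = P_out/V_p = 86.059/120 = 0.717 A.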